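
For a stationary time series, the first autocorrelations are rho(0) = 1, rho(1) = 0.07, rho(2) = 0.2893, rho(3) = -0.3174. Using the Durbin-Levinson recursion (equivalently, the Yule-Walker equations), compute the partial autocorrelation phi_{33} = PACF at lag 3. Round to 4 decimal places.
\phi_{33} = -0.3851

The PACF at lag k is phi_{kk}, the last component of the solution
to the Yule-Walker system G_k phi = r_k where
  (G_k)_{ij} = rho(|i - j|), (r_k)_i = rho(i), i,j = 1..k.
Equivalently, Durbin-Levinson gives phi_{kk} iteratively:
  phi_{11} = rho(1)
  phi_{kk} = [rho(k) - sum_{j=1..k-1} phi_{k-1,j} rho(k-j)]
            / [1 - sum_{j=1..k-1} phi_{k-1,j} rho(j)],
  phi_{k,j} = phi_{k-1,j} - phi_{kk} phi_{k-1,k-j},  j = 1..k-1.
Step k = 1:
  phi_11 = rho(1) = 0.07.
Step k = 2:
  phi_22 = [rho(2) - phi_11 rho(1)] / [1 - phi_11 rho(1)] = [0.2893 - (0.07)(0.07)] / [1 - (0.07)(0.07)]
         = 0.2844 / 0.9951 = 0.2858.
  Update: phi_21 = phi_11 - phi_22 phi_11 = 0.07 - (0.2858)(0.07) = 0.049994.
Step k = 3:
  phi_33 = [rho(3) - phi_21 rho(2) - phi_22 rho(1)] / [1 - phi_21 rho(1) - phi_22 rho(2)]
    numerator   = -0.3174 - (0.049994)(0.2893) - (0.2858)(0.07) = -0.35186929
    denominator = 1 - (0.049994)(0.07) - (0.2858)(0.2893) = 0.91381836
  phi_33 = -0.35186929 / 0.91381836 = -0.3851.
Therefore phi_{33} = -0.3851.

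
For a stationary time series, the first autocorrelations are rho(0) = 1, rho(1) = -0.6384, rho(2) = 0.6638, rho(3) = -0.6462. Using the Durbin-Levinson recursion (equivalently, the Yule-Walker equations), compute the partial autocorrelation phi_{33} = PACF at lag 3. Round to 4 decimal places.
\phi_{33} = -0.2691

The PACF at lag k is phi_{kk}, the last component of the solution
to the Yule-Walker system G_k phi = r_k where
  (G_k)_{ij} = rho(|i - j|), (r_k)_i = rho(i), i,j = 1..k.
Equivalently, Durbin-Levinson gives phi_{kk} iteratively:
  phi_{11} = rho(1)
  phi_{kk} = [rho(k) - sum_{j=1..k-1} phi_{k-1,j} rho(k-j)]
            / [1 - sum_{j=1..k-1} phi_{k-1,j} rho(j)],
  phi_{k,j} = phi_{k-1,j} - phi_{kk} phi_{k-1,k-j},  j = 1..k-1.
Step k = 1:
  phi_11 = rho(1) = -0.6384.
Step k = 2:
  phi_22 = [rho(2) - phi_11 rho(1)] / [1 - phi_11 rho(1)] = [0.6638 - (-0.6384)(-0.6384)] / [1 - (-0.6384)(-0.6384)]
         = 0.25624544 / 0.59244544 = 0.432522.
  Update: phi_21 = phi_11 - phi_22 phi_11 = -0.6384 - (0.432522)(-0.6384) = -0.362278.
Step k = 3:
  phi_33 = [rho(3) - phi_21 rho(2) - phi_22 rho(1)] / [1 - phi_21 rho(1) - phi_22 rho(2)]
    numerator   = -0.6462 - (-0.362278)(0.6638) - (0.432522)(-0.6384) = -0.12959794
    denominator = 1 - (-0.362278)(-0.6384) - (0.432522)(0.6638) = 0.48161376
  phi_33 = -0.12959794 / 0.48161376 = -0.2691.
Therefore phi_{33} = -0.2691.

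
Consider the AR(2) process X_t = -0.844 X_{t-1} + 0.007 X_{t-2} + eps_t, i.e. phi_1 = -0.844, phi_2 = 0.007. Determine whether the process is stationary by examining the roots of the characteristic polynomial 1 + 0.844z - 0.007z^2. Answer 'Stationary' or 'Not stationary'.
\text{Stationary}

The AR(p) characteristic polynomial is P(z) = 1 + 0.844z - 0.007z^2.
Stationarity requires all roots to lie outside the unit circle, i.e. |z| > 1 for every root.
Set 1 + (0.844) z + (-0.007) z^2 = 0, i.e. a z^2 + b z + c = 0 with a = -0.007, b = 0.844, c = 1.
Discriminant D = b^2 - 4ac = (0.844)^2 - 4*(-0.007)*1 = 0.712336 - (-0.028) = 0.740336.
D >= 0, so the roots are real: z = (-b +/- sqrt(D)) / (2a) = (-0.844 +/- 0.860428) / (-0.014).
  z_1 = (-0.844 + 0.860428) / (-0.014) = -1.1734,   |z_1| = 1.1734.
  z_2 = (-0.844 - 0.860428) / (-0.014) = 121.7448,   |z_2| = 121.7448.
Moduli of all roots: 1.1734, 121.7448.
All moduli strictly greater than 1? Yes.
Verdict: Stationary.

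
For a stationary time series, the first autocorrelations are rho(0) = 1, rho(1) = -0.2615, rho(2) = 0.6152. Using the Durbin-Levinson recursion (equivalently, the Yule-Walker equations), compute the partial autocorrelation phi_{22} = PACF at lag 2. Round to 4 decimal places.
\phi_{22} = 0.5870

The PACF at lag k is phi_{kk}, the last component of the solution
to the Yule-Walker system G_k phi = r_k where
  (G_k)_{ij} = rho(|i - j|), (r_k)_i = rho(i), i,j = 1..k.
Equivalently, Durbin-Levinson gives phi_{kk} iteratively:
  phi_{11} = rho(1)
  phi_{kk} = [rho(k) - sum_{j=1..k-1} phi_{k-1,j} rho(k-j)]
            / [1 - sum_{j=1..k-1} phi_{k-1,j} rho(j)],
  phi_{k,j} = phi_{k-1,j} - phi_{kk} phi_{k-1,k-j},  j = 1..k-1.
Step k = 1:
  phi_11 = rho(1) = -0.2615.
Step k = 2:
  phi_22 = [rho(2) - phi_11 rho(1)] / [1 - phi_11 rho(1)] = [0.6152 - (-0.2615)(-0.2615)] / [1 - (-0.2615)(-0.2615)]
         = 0.54681775 / 0.93161775 = 0.587.
Therefore phi_{22} = 0.5870.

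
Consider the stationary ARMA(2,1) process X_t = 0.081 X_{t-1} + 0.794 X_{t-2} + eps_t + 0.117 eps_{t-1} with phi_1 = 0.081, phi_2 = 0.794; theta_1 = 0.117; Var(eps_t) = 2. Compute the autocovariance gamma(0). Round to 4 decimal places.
\gamma(0) = 7.0781

Multiply the model equation by X_{t-k} and take expectations. With theta_0 = psi_0 = 1 and psi_j the MA(infinity) weights, this gives
  gamma(k) - sum_i phi_i gamma(k-i) = c_k,
  c_k = sigma^2 * sum_{j=k..q} theta_j psi_{j-k}   (c_k = 0 for k > q),
using gamma(-m) = gamma(m).
psi-weights needed (psi_j = theta_j + sum_i phi_i psi_{j-i}):
  psi_1 = theta_1 + phi_1 = 0.117 + (0.081) = 0.198
Right-hand sides:
  c_0 = sigma^2 (1 + theta_1 psi_1) = 2 * (1 + (0.117)(0.198)) = 2 * 1.023166 = 2.046332
  c_1 = sigma^2 theta_1 = 2 * (0.117) = 0.234
  c_2 = 0
Equations for k = 0, 1, 2 (AR order 2, c_2 = 0):
  (E0) gamma(0) = phi_1 gamma(1) + phi_2 gamma(2) + c_0
  (E1) gamma(1) = phi_1 gamma(0) + phi_2 gamma(1) + c_1
  (E2) gamma(2) = phi_1 gamma(1) + phi_2 gamma(0)
From (E1): gamma(1) = A gamma(0) + B with
  A = phi_1 / (1 - phi_2) = 0.081 / 0.206 = 0.393204,   B = c_1 / (1 - phi_2) = 0.234 / 0.206 = 1.135922.
Insert (E2) into (E0): gamma(0) (1 - phi_2^2) = phi_1 (1 + phi_2) gamma(1) + c_0.
  phi_1 (1 + phi_2) = (0.081)(1.794) = 0.145314,   1 - phi_2^2 = 0.369564.
Replace gamma(1) by A gamma(0) + B and collect gamma(0):
  gamma(0) [0.369564 - (0.145314)(0.393204)] = (0.145314)(1.135922) + 2.046332
  gamma(0) * 0.312426 = 2.211397
  gamma(0) = 2.211397 / 0.312426 = 7.078149.
Therefore gamma(0) = 7.0781 (to 4 decimal places).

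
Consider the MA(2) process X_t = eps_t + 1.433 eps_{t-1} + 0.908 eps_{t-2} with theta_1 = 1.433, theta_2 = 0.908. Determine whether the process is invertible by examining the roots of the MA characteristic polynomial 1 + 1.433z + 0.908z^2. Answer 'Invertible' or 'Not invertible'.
\text{Invertible}

The MA(q) characteristic polynomial is P(z) = 1 + 1.433z + 0.908z^2.
Invertibility requires all roots to lie outside the unit circle, i.e. |z| > 1 for every root.
Set 1 + (1.433) z + (0.908) z^2 = 0, i.e. a z^2 + b z + c = 0 with a = 0.908, b = 1.433, c = 1.
Discriminant D = b^2 - 4ac = (1.433)^2 - 4*(0.908)*1 = 2.053489 - (3.632) = -1.578511.
D < 0, so the roots are the complex-conjugate pair z = (-b +/- i sqrt(-D)) / (2a) = -0.7891 +/- 0.6918i.
For a conjugate pair |z|^2 = z * conj(z) = (product of roots) = c/a = 1/(0.908) = 1.101322, so |z| = sqrt(1.101322) = 1.0494 for both roots.
Moduli of all roots: 1.0494, 1.0494.
All moduli strictly greater than 1? Yes.
Verdict: Invertible.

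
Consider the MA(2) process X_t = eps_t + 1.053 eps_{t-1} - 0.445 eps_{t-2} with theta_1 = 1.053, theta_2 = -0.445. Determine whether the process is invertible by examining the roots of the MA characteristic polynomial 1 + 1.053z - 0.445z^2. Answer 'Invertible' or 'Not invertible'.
\text{Not invertible}

The MA(q) characteristic polynomial is P(z) = 1 + 1.053z - 0.445z^2.
Invertibility requires all roots to lie outside the unit circle, i.e. |z| > 1 for every root.
Set 1 + (1.053) z + (-0.445) z^2 = 0, i.e. a z^2 + b z + c = 0 with a = -0.445, b = 1.053, c = 1.
Discriminant D = b^2 - 4ac = (1.053)^2 - 4*(-0.445)*1 = 1.108809 - (-1.78) = 2.888809.
D >= 0, so the roots are real: z = (-b +/- sqrt(D)) / (2a) = (-1.053 +/- 1.69965) / (-0.89).
  z_1 = (-1.053 + 1.69965) / (-0.89) = -0.7266,   |z_1| = 0.7266.
  z_2 = (-1.053 - 1.69965) / (-0.89) = 3.0929,   |z_2| = 3.0929.
Moduli of all roots: 0.7266, 3.0929.
All moduli strictly greater than 1? No.
Verdict: Not invertible.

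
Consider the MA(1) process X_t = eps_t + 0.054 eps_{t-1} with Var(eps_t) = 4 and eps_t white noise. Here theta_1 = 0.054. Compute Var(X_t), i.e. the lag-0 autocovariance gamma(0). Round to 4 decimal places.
\gamma(0) = 4.0117

For an MA(q) process X_t = eps_t + sum_i theta_i eps_{t-i} with
Var(eps_t) = sigma^2, the variance is
  gamma(0) = sigma^2 * (1 + sum_i theta_i^2).
  sum_i theta_i^2 = (0.054)^2 = 0.002916.
  gamma(0) = 4 * (1 + 0.002916) = 4 * 1.002916 = 4.011664, which rounds to 4.0117.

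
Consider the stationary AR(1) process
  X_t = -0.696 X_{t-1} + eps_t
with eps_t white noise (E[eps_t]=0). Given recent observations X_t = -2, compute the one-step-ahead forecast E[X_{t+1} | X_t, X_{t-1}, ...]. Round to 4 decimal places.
E[X_{t+1} \mid \mathcal F_t] = 1.3920

For an AR(p) model X_t = c + sum_i phi_i X_{t-i} + eps_t, the
one-step-ahead conditional mean is
  E[X_{t+1} | X_t, ...] = c + sum_i phi_i X_{t+1-i}.
Substitute known values:
  E[X_{t+1} | ...] = (-0.696) * (-2)
                   = 1.3920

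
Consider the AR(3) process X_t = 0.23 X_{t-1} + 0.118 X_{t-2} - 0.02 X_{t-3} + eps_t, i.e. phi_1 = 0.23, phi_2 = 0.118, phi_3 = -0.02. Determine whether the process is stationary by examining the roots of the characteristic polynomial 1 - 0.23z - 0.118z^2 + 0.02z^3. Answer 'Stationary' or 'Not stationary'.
\text{Stationary}

The AR(p) characteristic polynomial is P(z) = 1 - 0.23z - 0.118z^2 + 0.02z^3.
Stationarity requires all roots to lie outside the unit circle, i.e. |z| > 1 for every root.
Degree 3: look for a simple real root z0 first, then factor out (1 - z/z0) and solve the remaining quadratic.
Testing z0 = 2.5: P(2.5) = 1 + (-0.23)(2.5) + (-0.118)(2.5)^2 + (0.02)(2.5)^3
  = 1 + (-0.575) + (-0.7375) + (0.3125) = 0.  So z_0 = 2.5 is a root, |z_0| = 2.5.
Divide out the factor (1 - 0.4 z) = (1 - z/z0) (since 1/z0 = 0.4):
  P(z) = (1 - 0.4 z)(1 + (0.17) z + (-0.05) z^2)
  [check: z-coef 0.17 - (0.4) = -0.23; z^2-coef -0.05 - (0.4)(0.17) = -0.118; z^3-coef -(0.4)(-0.05) = 0.02.]
Remaining roots from the quadratic factor 1 + (0.17) z + (-0.05) z^2:
  Set 1 + (0.17) z + (-0.05) z^2 = 0, i.e. a z^2 + b z + c = 0 with a = -0.05, b = 0.17, c = 1.
  Discriminant D = b^2 - 4ac = (0.17)^2 - 4*(-0.05)*1 = 0.0289 - (-0.2) = 0.2289.
  D >= 0, so the roots are real: z = (-b +/- sqrt(D)) / (2a) = (-0.17 +/- 0.478435) / (-0.1).
    z_1 = (-0.17 + 0.478435) / (-0.1) = -3.0843,   |z_1| = 3.0843.
    z_2 = (-0.17 - 0.478435) / (-0.1) = 6.4843,   |z_2| = 6.4843.
Moduli of all roots: 2.5000, 3.0843, 6.4843.
All moduli strictly greater than 1? Yes.
Verdict: Stationary.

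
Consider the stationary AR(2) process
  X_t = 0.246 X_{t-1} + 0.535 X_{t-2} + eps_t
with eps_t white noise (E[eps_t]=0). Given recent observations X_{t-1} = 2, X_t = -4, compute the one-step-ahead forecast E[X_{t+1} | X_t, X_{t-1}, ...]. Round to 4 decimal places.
E[X_{t+1} \mid \mathcal F_t] = 0.0860

For an AR(p) model X_t = c + sum_i phi_i X_{t-i} + eps_t, the
one-step-ahead conditional mean is
  E[X_{t+1} | X_t, ...] = c + sum_i phi_i X_{t+1-i}.
Substitute known values:
  E[X_{t+1} | ...] = (0.246) * (-4) + (0.535) * (2)
                   = 0.0860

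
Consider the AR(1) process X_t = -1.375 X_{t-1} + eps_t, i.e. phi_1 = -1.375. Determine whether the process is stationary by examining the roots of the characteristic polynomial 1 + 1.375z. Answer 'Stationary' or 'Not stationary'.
\text{Not stationary}

The AR(p) characteristic polynomial is P(z) = 1 + 1.375z.
Stationarity requires all roots to lie outside the unit circle, i.e. |z| > 1 for every root.
This is linear in z: 1 + (1.375) z = 0  =>  z = -1/(1.375) = -0.727273,  |z| = 0.727273.
Moduli of all roots: 0.7273.
All moduli strictly greater than 1? No.
Verdict: Not stationary.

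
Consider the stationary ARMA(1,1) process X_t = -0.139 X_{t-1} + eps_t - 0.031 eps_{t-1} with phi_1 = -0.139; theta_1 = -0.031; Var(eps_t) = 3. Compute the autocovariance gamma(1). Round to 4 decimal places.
\gamma(1) = -0.5223

Multiply the model equation by X_{t-k} and take expectations. With theta_0 = psi_0 = 1 and psi_j the MA(infinity) weights, this gives
  gamma(k) - sum_i phi_i gamma(k-i) = c_k,
  c_k = sigma^2 * sum_{j=k..q} theta_j psi_{j-k}   (c_k = 0 for k > q),
using gamma(-m) = gamma(m).
psi-weights needed (psi_j = theta_j + sum_i phi_i psi_{j-i}):
  psi_1 = theta_1 + phi_1 = -0.031 + (-0.139) = -0.17
Right-hand sides:
  c_0 = sigma^2 (1 + theta_1 psi_1) = 3 * (1 + (-0.031)(-0.17)) = 3 * 1.00527 = 3.01581
  c_1 = sigma^2 theta_1 = 3 * (-0.031) = -0.093
  c_2 = 0
Equations for k = 0 and k = 1 (AR order 1):
  gamma(0) = phi_1 gamma(1) + c_0
  gamma(1) = phi_1 gamma(0) + c_1
Substituting the second into the first: gamma(0) (1 - phi_1^2) = c_0 + phi_1 c_1, so
  gamma(0) = (c_0 + phi_1 c_1) / (1 - phi_1^2) = (3.01581 + (-0.139)(-0.093)) / (1 - (-0.139)^2) = 3.028737 / 0.980679 = 3.088408.
  gamma(1) = phi_1 gamma(0) + c_1 = (-0.139)(3.088408) + (-0.093) = -0.522289.
Therefore gamma(1) = -0.5223 (to 4 decimal places).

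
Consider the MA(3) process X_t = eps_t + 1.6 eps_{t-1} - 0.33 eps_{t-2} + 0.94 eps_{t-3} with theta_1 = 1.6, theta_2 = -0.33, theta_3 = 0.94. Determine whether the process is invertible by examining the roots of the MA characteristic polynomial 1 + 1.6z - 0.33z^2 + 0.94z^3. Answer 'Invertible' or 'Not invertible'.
\text{Not invertible}

The MA(q) characteristic polynomial is P(z) = 1 + 1.6z - 0.33z^2 + 0.94z^3.
Invertibility requires all roots to lie outside the unit circle, i.e. |z| > 1 for every root.
Degree 3: look for a simple real root z0 first, then factor out (1 - z/z0) and solve the remaining quadratic.
Testing z0 = -0.5: P(-0.5) = 1 + (1.6)(-0.5) + (-0.33)(-0.5)^2 + (0.94)(-0.5)^3
  = 1 + (-0.8) + (-0.0825) + (-0.1175) = 0.  So z_0 = -0.5 is a root, |z_0| = 0.5.
Divide out the factor (1 + 2 z) = (1 - z/z0) (since 1/z0 = -2):
  P(z) = (1 + 2 z)(1 + (-0.4) z + (0.47) z^2)
  [check: z-coef -0.4 - (-2) = 1.6; z^2-coef 0.47 - (-2)(-0.4) = -0.33; z^3-coef -(-2)(0.47) = 0.94.]
Remaining roots from the quadratic factor 1 + (-0.4) z + (0.47) z^2:
  Set 1 + (-0.4) z + (0.47) z^2 = 0, i.e. a z^2 + b z + c = 0 with a = 0.47, b = -0.4, c = 1.
  Discriminant D = b^2 - 4ac = (-0.4)^2 - 4*(0.47)*1 = 0.16 - (1.88) = -1.72.
  D < 0, so the roots are the complex-conjugate pair z = (-b +/- i sqrt(-D)) / (2a) = 0.4255 +/- 1.3952i.
  For a conjugate pair |z|^2 = z * conj(z) = (product of roots) = c/a = 1/(0.47) = 2.12766, so |z| = sqrt(2.12766) = 1.4586 for both roots.
Moduli of all roots: 0.5000, 1.4586, 1.4586.
All moduli strictly greater than 1? No.
Verdict: Not invertible.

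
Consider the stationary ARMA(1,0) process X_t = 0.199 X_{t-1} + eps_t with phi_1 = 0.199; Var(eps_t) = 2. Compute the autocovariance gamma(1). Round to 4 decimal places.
\gamma(1) = 0.4144

Multiply the model equation by X_{t-k} and take expectations. With theta_0 = psi_0 = 1 and psi_j the MA(infinity) weights, this gives
  gamma(k) - sum_i phi_i gamma(k-i) = c_k,
  c_k = sigma^2 * sum_{j=k..q} theta_j psi_{j-k}   (c_k = 0 for k > q),
using gamma(-m) = gamma(m).
Pure AR (q = 0): c_0 = sigma^2 = 2, c_k = 0 for k >= 1.
Equations for k = 0 and k = 1 (AR order 1):
  gamma(0) = phi_1 gamma(1) + c_0
  gamma(1) = phi_1 gamma(0) + c_1
Substituting the second into the first: gamma(0) (1 - phi_1^2) = c_0 + phi_1 c_1, so
  gamma(0) = c_0 / (1 - phi_1^2) = 2 / (1 - (0.199)^2) = 2 / 0.960399 = 2.082468.
  gamma(1) = phi_1 gamma(0) = (0.199)(2.082468) = 0.414411.
Therefore gamma(1) = 0.4144 (to 4 decimal places).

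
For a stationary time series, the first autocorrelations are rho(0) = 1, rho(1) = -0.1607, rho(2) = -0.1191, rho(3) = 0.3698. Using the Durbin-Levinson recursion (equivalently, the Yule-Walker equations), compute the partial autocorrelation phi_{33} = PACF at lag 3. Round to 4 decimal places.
\phi_{33} = 0.3400

The PACF at lag k is phi_{kk}, the last component of the solution
to the Yule-Walker system G_k phi = r_k where
  (G_k)_{ij} = rho(|i - j|), (r_k)_i = rho(i), i,j = 1..k.
Equivalently, Durbin-Levinson gives phi_{kk} iteratively:
  phi_{11} = rho(1)
  phi_{kk} = [rho(k) - sum_{j=1..k-1} phi_{k-1,j} rho(k-j)]
            / [1 - sum_{j=1..k-1} phi_{k-1,j} rho(j)],
  phi_{k,j} = phi_{k-1,j} - phi_{kk} phi_{k-1,k-j},  j = 1..k-1.
Step k = 1:
  phi_11 = rho(1) = -0.1607.
Step k = 2:
  phi_22 = [rho(2) - phi_11 rho(1)] / [1 - phi_11 rho(1)] = [-0.1191 - (-0.1607)(-0.1607)] / [1 - (-0.1607)(-0.1607)]
         = -0.14492449 / 0.97417551 = -0.148766.
  Update: phi_21 = phi_11 - phi_22 phi_11 = -0.1607 - (-0.148766)(-0.1607) = -0.184607.
Step k = 3:
  phi_33 = [rho(3) - phi_21 rho(2) - phi_22 rho(1)] / [1 - phi_21 rho(1) - phi_22 rho(2)]
    numerator   = 0.3698 - (-0.184607)(-0.1191) - (-0.148766)(-0.1607) = 0.32390659
    denominator = 1 - (-0.184607)(-0.1607) - (-0.148766)(-0.1191) = 0.95261563
  phi_33 = 0.32390659 / 0.95261563 = 0.34.
Therefore phi_{33} = 0.3400.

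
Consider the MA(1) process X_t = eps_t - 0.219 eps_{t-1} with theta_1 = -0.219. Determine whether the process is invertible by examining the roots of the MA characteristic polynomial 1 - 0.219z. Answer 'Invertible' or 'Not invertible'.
\text{Invertible}

The MA(q) characteristic polynomial is P(z) = 1 - 0.219z.
Invertibility requires all roots to lie outside the unit circle, i.e. |z| > 1 for every root.
This is linear in z: 1 + (-0.219) z = 0  =>  z = -1/(-0.219) = 4.56621,  |z| = 4.56621.
Moduli of all roots: 4.5662.
All moduli strictly greater than 1? Yes.
Verdict: Invertible.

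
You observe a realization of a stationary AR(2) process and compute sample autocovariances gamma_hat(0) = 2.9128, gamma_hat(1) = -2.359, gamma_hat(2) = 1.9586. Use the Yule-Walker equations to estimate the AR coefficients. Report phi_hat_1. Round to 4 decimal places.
\hat\phi_{1} = -0.7710

The Yule-Walker equations for an AR(p) process read, in matrix form,
  Gamma_p phi = r_p,   with   (Gamma_p)_{ij} = gamma(|i - j|),
                       (r_p)_i = gamma(i),   i,j = 1..p.
Substitute the sample gammas (Toeplitz matrix and right-hand side of size 2):
  Gamma_p = [[2.9128, -2.359], [-2.359, 2.9128]]
  r_p     = [-2.359, 1.9586]
Written out:
  2.9128 phi_1 - 2.359 phi_2 = -2.359
  -2.359 phi_1 + 2.9128 phi_2 = 1.9586
Solve by Cramer's rule:
  det = gamma(0)^2 - gamma(1)^2 = (2.9128)^2 - (-2.359)^2 = 8.48440384 - 5.564881 = 2.91952284
  phi_hat_1 = [gamma(1) gamma(0) - gamma(1) gamma(2)] / det = [(-2.359)(2.9128) - (-2.359)(1.9586)] / 2.91952284 = -2.2509578 / 2.91952284 = -0.771
  phi_hat_2 = [gamma(0) gamma(2) - gamma(1)^2] / det = [(2.9128)(1.9586) - (-2.359)^2] / 2.91952284 = 0.14012908 / 2.91952284 = 0.048
So phi_hat = [-0.7710, 0.0480].
Therefore phi_hat_1 = -0.7710.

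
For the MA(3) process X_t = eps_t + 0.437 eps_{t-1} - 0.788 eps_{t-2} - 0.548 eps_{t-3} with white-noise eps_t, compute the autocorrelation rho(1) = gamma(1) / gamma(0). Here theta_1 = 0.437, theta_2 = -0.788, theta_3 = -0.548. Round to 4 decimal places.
\rho(1) = 0.2483

For an MA(q) process with theta_0 = 1, the autocovariance is
  gamma(k) = sigma^2 * sum_{i=0..q-k} theta_i * theta_{i+k},
and rho(k) = gamma(k) / gamma(0). Sigma^2 cancels.
  numerator   = (1)*(0.437) + (0.437)*(-0.788) + (-0.788)*(-0.548) = 0.524468.
  denominator = (1)^2 + (0.437)^2 + (-0.788)^2 + (-0.548)^2 = 2.112217.
  rho(1) = 0.524468 / 2.112217 = 0.2483.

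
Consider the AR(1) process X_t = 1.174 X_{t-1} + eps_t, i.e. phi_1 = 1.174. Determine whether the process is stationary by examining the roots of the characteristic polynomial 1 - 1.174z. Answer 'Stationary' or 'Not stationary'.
\text{Not stationary}

The AR(p) characteristic polynomial is P(z) = 1 - 1.174z.
Stationarity requires all roots to lie outside the unit circle, i.e. |z| > 1 for every root.
This is linear in z: 1 + (-1.174) z = 0  =>  z = -1/(-1.174) = 0.851789,  |z| = 0.851789.
Moduli of all roots: 0.8518.
All moduli strictly greater than 1? No.
Verdict: Not stationary.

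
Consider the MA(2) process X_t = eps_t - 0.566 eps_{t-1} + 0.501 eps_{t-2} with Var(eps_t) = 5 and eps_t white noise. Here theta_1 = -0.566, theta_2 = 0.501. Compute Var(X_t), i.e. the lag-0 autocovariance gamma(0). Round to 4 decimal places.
\gamma(0) = 7.8568

For an MA(q) process X_t = eps_t + sum_i theta_i eps_{t-i} with
Var(eps_t) = sigma^2, the variance is
  gamma(0) = sigma^2 * (1 + sum_i theta_i^2).
  sum_i theta_i^2 = (-0.566)^2 + (0.501)^2 = 0.320356 + 0.251001 = 0.571357.
  gamma(0) = 5 * (1 + 0.571357) = 5 * 1.571357 = 7.856785, which rounds to 7.8568.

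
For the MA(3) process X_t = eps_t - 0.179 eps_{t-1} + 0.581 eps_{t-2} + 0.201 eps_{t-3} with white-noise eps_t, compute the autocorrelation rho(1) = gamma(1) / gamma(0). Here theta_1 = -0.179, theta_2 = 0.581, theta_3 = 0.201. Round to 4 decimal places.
\rho(1) = -0.1179

For an MA(q) process with theta_0 = 1, the autocovariance is
  gamma(k) = sigma^2 * sum_{i=0..q-k} theta_i * theta_{i+k},
and rho(k) = gamma(k) / gamma(0). Sigma^2 cancels.
  numerator   = (1)*(-0.179) + (-0.179)*(0.581) + (0.581)*(0.201) = -0.166218.
  denominator = (1)^2 + (-0.179)^2 + (0.581)^2 + (0.201)^2 = 1.410003.
  rho(1) = -0.166218 / 1.410003 = -0.1179.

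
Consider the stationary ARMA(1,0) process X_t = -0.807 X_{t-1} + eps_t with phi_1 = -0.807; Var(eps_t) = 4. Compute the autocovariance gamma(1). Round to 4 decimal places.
\gamma(1) = -9.2559

Multiply the model equation by X_{t-k} and take expectations. With theta_0 = psi_0 = 1 and psi_j the MA(infinity) weights, this gives
  gamma(k) - sum_i phi_i gamma(k-i) = c_k,
  c_k = sigma^2 * sum_{j=k..q} theta_j psi_{j-k}   (c_k = 0 for k > q),
using gamma(-m) = gamma(m).
Pure AR (q = 0): c_0 = sigma^2 = 4, c_k = 0 for k >= 1.
Equations for k = 0 and k = 1 (AR order 1):
  gamma(0) = phi_1 gamma(1) + c_0
  gamma(1) = phi_1 gamma(0) + c_1
Substituting the second into the first: gamma(0) (1 - phi_1^2) = c_0 + phi_1 c_1, so
  gamma(0) = c_0 / (1 - phi_1^2) = 4 / (1 - (-0.807)^2) = 4 / 0.348751 = 11.469501.
  gamma(1) = phi_1 gamma(0) = (-0.807)(11.469501) = -9.255887.
Therefore gamma(1) = -9.2559 (to 4 decimal places).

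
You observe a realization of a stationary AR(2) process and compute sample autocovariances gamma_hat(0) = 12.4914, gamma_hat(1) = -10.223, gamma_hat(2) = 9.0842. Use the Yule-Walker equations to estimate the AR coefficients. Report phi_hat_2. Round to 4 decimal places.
\hat\phi_{2} = 0.1740

The Yule-Walker equations for an AR(p) process read, in matrix form,
  Gamma_p phi = r_p,   with   (Gamma_p)_{ij} = gamma(|i - j|),
                       (r_p)_i = gamma(i),   i,j = 1..p.
Substitute the sample gammas (Toeplitz matrix and right-hand side of size 2):
  Gamma_p = [[12.4914, -10.223], [-10.223, 12.4914]]
  r_p     = [-10.223, 9.0842]
Written out:
  12.4914 phi_1 - 10.223 phi_2 = -10.223
  -10.223 phi_1 + 12.4914 phi_2 = 9.0842
Solve by Cramer's rule:
  det = gamma(0)^2 - gamma(1)^2 = (12.4914)^2 - (-10.223)^2 = 156.03507396 - 104.509729 = 51.52534496
  phi_hat_1 = [gamma(1) gamma(0) - gamma(1) gamma(2)] / det = [(-10.223)(12.4914) - (-10.223)(9.0842)] / 51.52534496 = -34.8318056 / 51.52534496 = -0.676
  phi_hat_2 = [gamma(0) gamma(2) - gamma(1)^2] / det = [(12.4914)(9.0842) - (-10.223)^2] / 51.52534496 = 8.96464688 / 51.52534496 = 0.174
So phi_hat = [-0.6760, 0.1740].
Therefore phi_hat_2 = 0.1740.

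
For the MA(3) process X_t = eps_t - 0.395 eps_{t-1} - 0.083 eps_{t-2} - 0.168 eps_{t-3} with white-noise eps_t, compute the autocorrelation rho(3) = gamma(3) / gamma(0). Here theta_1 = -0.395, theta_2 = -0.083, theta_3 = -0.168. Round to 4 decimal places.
\rho(3) = -0.1410

For an MA(q) process with theta_0 = 1, the autocovariance is
  gamma(k) = sigma^2 * sum_{i=0..q-k} theta_i * theta_{i+k},
and rho(k) = gamma(k) / gamma(0). Sigma^2 cancels.
  numerator   = (1)*(-0.168) = -0.168.
  denominator = (1)^2 + (-0.395)^2 + (-0.083)^2 + (-0.168)^2 = 1.191138.
  rho(3) = -0.168 / 1.191138 = -0.1410.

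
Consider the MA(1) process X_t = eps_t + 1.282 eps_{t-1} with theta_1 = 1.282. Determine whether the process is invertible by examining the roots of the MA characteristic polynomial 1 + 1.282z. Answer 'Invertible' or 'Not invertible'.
\text{Not invertible}

The MA(q) characteristic polynomial is P(z) = 1 + 1.282z.
Invertibility requires all roots to lie outside the unit circle, i.e. |z| > 1 for every root.
This is linear in z: 1 + (1.282) z = 0  =>  z = -1/(1.282) = -0.780031,  |z| = 0.780031.
Moduli of all roots: 0.7800.
All moduli strictly greater than 1? No.
Verdict: Not invertible.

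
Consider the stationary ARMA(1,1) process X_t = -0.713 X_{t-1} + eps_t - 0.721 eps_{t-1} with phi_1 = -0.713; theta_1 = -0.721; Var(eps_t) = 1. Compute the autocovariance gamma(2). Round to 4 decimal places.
\gamma(2) = 3.1488

Multiply the model equation by X_{t-k} and take expectations. With theta_0 = psi_0 = 1 and psi_j the MA(infinity) weights, this gives
  gamma(k) - sum_i phi_i gamma(k-i) = c_k,
  c_k = sigma^2 * sum_{j=k..q} theta_j psi_{j-k}   (c_k = 0 for k > q),
using gamma(-m) = gamma(m).
psi-weights needed (psi_j = theta_j + sum_i phi_i psi_{j-i}):
  psi_1 = theta_1 + phi_1 = -0.721 + (-0.713) = -1.434
Right-hand sides:
  c_0 = sigma^2 (1 + theta_1 psi_1) = 1 * (1 + (-0.721)(-1.434)) = 1 * 2.033914 = 2.033914
  c_1 = sigma^2 theta_1 = 1 * (-0.721) = -0.721
  c_2 = 0
Equations for k = 0 and k = 1 (AR order 1):
  gamma(0) = phi_1 gamma(1) + c_0
  gamma(1) = phi_1 gamma(0) + c_1
Substituting the second into the first: gamma(0) (1 - phi_1^2) = c_0 + phi_1 c_1, so
  gamma(0) = (c_0 + phi_1 c_1) / (1 - phi_1^2) = (2.033914 + (-0.713)(-0.721)) / (1 - (-0.713)^2) = 2.547987 / 0.491631 = 5.182722.
  gamma(1) = phi_1 gamma(0) + c_1 = (-0.713)(5.182722) + (-0.721) = -4.416281.
For k = 2 (> q): gamma(2) = phi_1 gamma(1) = (-0.713)(-4.416281) = 3.148808.
Therefore gamma(2) = 3.1488 (to 4 decimal places).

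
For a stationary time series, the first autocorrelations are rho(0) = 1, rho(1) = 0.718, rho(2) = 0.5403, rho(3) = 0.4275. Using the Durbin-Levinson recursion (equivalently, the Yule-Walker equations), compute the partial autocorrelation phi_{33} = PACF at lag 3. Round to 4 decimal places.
\phi_{33} = 0.0469

The PACF at lag k is phi_{kk}, the last component of the solution
to the Yule-Walker system G_k phi = r_k where
  (G_k)_{ij} = rho(|i - j|), (r_k)_i = rho(i), i,j = 1..k.
Equivalently, Durbin-Levinson gives phi_{kk} iteratively:
  phi_{11} = rho(1)
  phi_{kk} = [rho(k) - sum_{j=1..k-1} phi_{k-1,j} rho(k-j)]
            / [1 - sum_{j=1..k-1} phi_{k-1,j} rho(j)],
  phi_{k,j} = phi_{k-1,j} - phi_{kk} phi_{k-1,k-j},  j = 1..k-1.
Step k = 1:
  phi_11 = rho(1) = 0.718.
Step k = 2:
  phi_22 = [rho(2) - phi_11 rho(1)] / [1 - phi_11 rho(1)] = [0.5403 - (0.718)(0.718)] / [1 - (0.718)(0.718)]
         = 0.024776 / 0.484476 = 0.05114.
  Update: phi_21 = phi_11 - phi_22 phi_11 = 0.718 - (0.05114)(0.718) = 0.681282.
Step k = 3:
  phi_33 = [rho(3) - phi_21 rho(2) - phi_22 rho(1)] / [1 - phi_21 rho(1) - phi_22 rho(2)]
    numerator   = 0.4275 - (0.681282)(0.5403) - (0.05114)(0.718) = 0.02268517
    denominator = 1 - (0.681282)(0.718) - (0.05114)(0.5403) = 0.48320896
  phi_33 = 0.02268517 / 0.48320896 = 0.0469.
Therefore phi_{33} = 0.0469.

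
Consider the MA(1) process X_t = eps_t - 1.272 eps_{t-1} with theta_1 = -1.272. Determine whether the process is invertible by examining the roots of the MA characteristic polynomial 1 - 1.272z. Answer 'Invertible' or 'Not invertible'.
\text{Not invertible}

The MA(q) characteristic polynomial is P(z) = 1 - 1.272z.
Invertibility requires all roots to lie outside the unit circle, i.e. |z| > 1 for every root.
This is linear in z: 1 + (-1.272) z = 0  =>  z = -1/(-1.272) = 0.786164,  |z| = 0.786164.
Moduli of all roots: 0.7862.
All moduli strictly greater than 1? No.
Verdict: Not invertible.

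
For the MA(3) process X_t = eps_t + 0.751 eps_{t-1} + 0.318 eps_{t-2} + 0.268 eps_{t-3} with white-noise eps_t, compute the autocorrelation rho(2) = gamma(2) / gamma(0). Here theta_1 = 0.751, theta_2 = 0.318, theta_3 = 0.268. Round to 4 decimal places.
\rho(2) = 0.2990

For an MA(q) process with theta_0 = 1, the autocovariance is
  gamma(k) = sigma^2 * sum_{i=0..q-k} theta_i * theta_{i+k},
and rho(k) = gamma(k) / gamma(0). Sigma^2 cancels.
  numerator   = (1)*(0.318) + (0.751)*(0.268) = 0.519268.
  denominator = (1)^2 + (0.751)^2 + (0.318)^2 + (0.268)^2 = 1.736949.
  rho(2) = 0.519268 / 1.736949 = 0.2990.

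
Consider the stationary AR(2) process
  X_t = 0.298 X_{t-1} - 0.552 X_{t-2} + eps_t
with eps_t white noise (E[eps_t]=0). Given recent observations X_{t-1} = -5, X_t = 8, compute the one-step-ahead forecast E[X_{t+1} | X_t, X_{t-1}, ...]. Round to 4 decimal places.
E[X_{t+1} \mid \mathcal F_t] = 5.1440

For an AR(p) model X_t = c + sum_i phi_i X_{t-i} + eps_t, the
one-step-ahead conditional mean is
  E[X_{t+1} | X_t, ...] = c + sum_i phi_i X_{t+1-i}.
Substitute known values:
  E[X_{t+1} | ...] = (0.298) * (8) + (-0.552) * (-5)
                   = 5.1440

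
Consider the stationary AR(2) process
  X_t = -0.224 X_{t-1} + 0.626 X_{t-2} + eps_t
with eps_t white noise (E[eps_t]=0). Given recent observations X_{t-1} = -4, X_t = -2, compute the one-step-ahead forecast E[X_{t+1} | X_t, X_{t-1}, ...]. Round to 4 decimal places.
E[X_{t+1} \mid \mathcal F_t] = -2.0560

For an AR(p) model X_t = c + sum_i phi_i X_{t-i} + eps_t, the
one-step-ahead conditional mean is
  E[X_{t+1} | X_t, ...] = c + sum_i phi_i X_{t+1-i}.
Substitute known values:
  E[X_{t+1} | ...] = (-0.224) * (-2) + (0.626) * (-4)
                   = -2.0560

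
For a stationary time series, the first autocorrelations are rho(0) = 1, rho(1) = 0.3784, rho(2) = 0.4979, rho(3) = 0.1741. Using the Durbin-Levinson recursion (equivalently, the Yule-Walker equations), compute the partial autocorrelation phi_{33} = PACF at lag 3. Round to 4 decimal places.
\phi_{33} = -0.1309

The PACF at lag k is phi_{kk}, the last component of the solution
to the Yule-Walker system G_k phi = r_k where
  (G_k)_{ij} = rho(|i - j|), (r_k)_i = rho(i), i,j = 1..k.
Equivalently, Durbin-Levinson gives phi_{kk} iteratively:
  phi_{11} = rho(1)
  phi_{kk} = [rho(k) - sum_{j=1..k-1} phi_{k-1,j} rho(k-j)]
            / [1 - sum_{j=1..k-1} phi_{k-1,j} rho(j)],
  phi_{k,j} = phi_{k-1,j} - phi_{kk} phi_{k-1,k-j},  j = 1..k-1.
Step k = 1:
  phi_11 = rho(1) = 0.3784.
Step k = 2:
  phi_22 = [rho(2) - phi_11 rho(1)] / [1 - phi_11 rho(1)] = [0.4979 - (0.3784)(0.3784)] / [1 - (0.3784)(0.3784)]
         = 0.35471344 / 0.85681344 = 0.413991.
  Update: phi_21 = phi_11 - phi_22 phi_11 = 0.3784 - (0.413991)(0.3784) = 0.221746.
Step k = 3:
  phi_33 = [rho(3) - phi_21 rho(2) - phi_22 rho(1)] / [1 - phi_21 rho(1) - phi_22 rho(2)]
    numerator   = 0.1741 - (0.221746)(0.4979) - (0.413991)(0.3784) = -0.09296152
    denominator = 1 - (0.221746)(0.3784) - (0.413991)(0.4979) = 0.70996511
  phi_33 = -0.09296152 / 0.70996511 = -0.1309.
Therefore phi_{33} = -0.1309.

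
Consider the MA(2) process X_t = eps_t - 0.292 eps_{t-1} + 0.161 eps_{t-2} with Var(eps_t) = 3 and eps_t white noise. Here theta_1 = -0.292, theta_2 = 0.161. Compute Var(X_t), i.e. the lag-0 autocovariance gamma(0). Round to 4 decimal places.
\gamma(0) = 3.3336

For an MA(q) process X_t = eps_t + sum_i theta_i eps_{t-i} with
Var(eps_t) = sigma^2, the variance is
  gamma(0) = sigma^2 * (1 + sum_i theta_i^2).
  sum_i theta_i^2 = (-0.292)^2 + (0.161)^2 = 0.085264 + 0.025921 = 0.111185.
  gamma(0) = 3 * (1 + 0.111185) = 3 * 1.111185 = 3.333555, which rounds to 3.3336.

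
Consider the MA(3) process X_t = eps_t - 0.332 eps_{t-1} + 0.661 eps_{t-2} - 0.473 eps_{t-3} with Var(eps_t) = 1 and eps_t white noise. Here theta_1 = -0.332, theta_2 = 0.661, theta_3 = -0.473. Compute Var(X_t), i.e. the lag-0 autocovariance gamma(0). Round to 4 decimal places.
\gamma(0) = 1.7709

For an MA(q) process X_t = eps_t + sum_i theta_i eps_{t-i} with
Var(eps_t) = sigma^2, the variance is
  gamma(0) = sigma^2 * (1 + sum_i theta_i^2).
  sum_i theta_i^2 = (-0.332)^2 + (0.661)^2 + (-0.473)^2 = 0.110224 + 0.436921 + 0.223729 = 0.770874.
  gamma(0) = 1 * (1 + 0.770874) = 1 * 1.770874 = 1.770874, which rounds to 1.7709.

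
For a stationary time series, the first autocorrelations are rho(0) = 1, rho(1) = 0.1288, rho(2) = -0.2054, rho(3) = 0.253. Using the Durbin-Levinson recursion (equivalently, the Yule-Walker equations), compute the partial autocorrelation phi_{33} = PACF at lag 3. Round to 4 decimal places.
\phi_{33} = 0.3370

The PACF at lag k is phi_{kk}, the last component of the solution
to the Yule-Walker system G_k phi = r_k where
  (G_k)_{ij} = rho(|i - j|), (r_k)_i = rho(i), i,j = 1..k.
Equivalently, Durbin-Levinson gives phi_{kk} iteratively:
  phi_{11} = rho(1)
  phi_{kk} = [rho(k) - sum_{j=1..k-1} phi_{k-1,j} rho(k-j)]
            / [1 - sum_{j=1..k-1} phi_{k-1,j} rho(j)],
  phi_{k,j} = phi_{k-1,j} - phi_{kk} phi_{k-1,k-j},  j = 1..k-1.
Step k = 1:
  phi_11 = rho(1) = 0.1288.
Step k = 2:
  phi_22 = [rho(2) - phi_11 rho(1)] / [1 - phi_11 rho(1)] = [-0.2054 - (0.1288)(0.1288)] / [1 - (0.1288)(0.1288)]
         = -0.22198944 / 0.98341056 = -0.225734.
  Update: phi_21 = phi_11 - phi_22 phi_11 = 0.1288 - (-0.225734)(0.1288) = 0.157875.
Step k = 3:
  phi_33 = [rho(3) - phi_21 rho(2) - phi_22 rho(1)] / [1 - phi_21 rho(1) - phi_22 rho(2)]
    numerator   = 0.253 - (0.157875)(-0.2054) - (-0.225734)(0.1288) = 0.31450201
    denominator = 1 - (0.157875)(0.1288) - (-0.225734)(-0.2054) = 0.93329994
  phi_33 = 0.31450201 / 0.93329994 = 0.337.
Therefore phi_{33} = 0.3370.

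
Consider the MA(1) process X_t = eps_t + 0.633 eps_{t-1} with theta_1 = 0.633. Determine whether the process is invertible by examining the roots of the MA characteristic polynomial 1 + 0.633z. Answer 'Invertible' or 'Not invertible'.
\text{Invertible}

The MA(q) characteristic polynomial is P(z) = 1 + 0.633z.
Invertibility requires all roots to lie outside the unit circle, i.e. |z| > 1 for every root.
This is linear in z: 1 + (0.633) z = 0  =>  z = -1/(0.633) = -1.579779,  |z| = 1.579779.
Moduli of all roots: 1.5798.
All moduli strictly greater than 1? Yes.
Verdict: Invertible.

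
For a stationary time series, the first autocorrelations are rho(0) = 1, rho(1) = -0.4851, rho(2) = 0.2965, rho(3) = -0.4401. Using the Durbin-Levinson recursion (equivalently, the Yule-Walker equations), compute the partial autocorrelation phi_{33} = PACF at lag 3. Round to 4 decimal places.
\phi_{33} = -0.3540

The PACF at lag k is phi_{kk}, the last component of the solution
to the Yule-Walker system G_k phi = r_k where
  (G_k)_{ij} = rho(|i - j|), (r_k)_i = rho(i), i,j = 1..k.
Equivalently, Durbin-Levinson gives phi_{kk} iteratively:
  phi_{11} = rho(1)
  phi_{kk} = [rho(k) - sum_{j=1..k-1} phi_{k-1,j} rho(k-j)]
            / [1 - sum_{j=1..k-1} phi_{k-1,j} rho(j)],
  phi_{k,j} = phi_{k-1,j} - phi_{kk} phi_{k-1,k-j},  j = 1..k-1.
Step k = 1:
  phi_11 = rho(1) = -0.4851.
Step k = 2:
  phi_22 = [rho(2) - phi_11 rho(1)] / [1 - phi_11 rho(1)] = [0.2965 - (-0.4851)(-0.4851)] / [1 - (-0.4851)(-0.4851)]
         = 0.06117799 / 0.76467799 = 0.080005.
  Update: phi_21 = phi_11 - phi_22 phi_11 = -0.4851 - (0.080005)(-0.4851) = -0.44629.
Step k = 3:
  phi_33 = [rho(3) - phi_21 rho(2) - phi_22 rho(1)] / [1 - phi_21 rho(1) - phi_22 rho(2)]
    numerator   = -0.4401 - (-0.44629)(0.2965) - (0.080005)(-0.4851) = -0.26896475
    denominator = 1 - (-0.44629)(-0.4851) - (0.080005)(0.2965) = 0.75978345
  phi_33 = -0.26896475 / 0.75978345 = -0.354.
Therefore phi_{33} = -0.3540.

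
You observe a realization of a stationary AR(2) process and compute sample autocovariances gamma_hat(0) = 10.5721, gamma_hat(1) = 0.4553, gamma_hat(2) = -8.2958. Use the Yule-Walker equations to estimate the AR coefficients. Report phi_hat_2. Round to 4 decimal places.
\hat\phi_{2} = -0.7880

The Yule-Walker equations for an AR(p) process read, in matrix form,
  Gamma_p phi = r_p,   with   (Gamma_p)_{ij} = gamma(|i - j|),
                       (r_p)_i = gamma(i),   i,j = 1..p.
Substitute the sample gammas (Toeplitz matrix and right-hand side of size 2):
  Gamma_p = [[10.5721, 0.4553], [0.4553, 10.5721]]
  r_p     = [0.4553, -8.2958]
Written out:
  10.5721 phi_1 + 0.4553 phi_2 = 0.4553
  0.4553 phi_1 + 10.5721 phi_2 = -8.2958
Solve by Cramer's rule:
  det = gamma(0)^2 - gamma(1)^2 = (10.5721)^2 - (0.4553)^2 = 111.76929841 - 0.20729809 = 111.56200032
  phi_hat_1 = [gamma(1) gamma(0) - gamma(1) gamma(2)] / det = [(0.4553)(10.5721) - (0.4553)(-8.2958)] / 111.56200032 = 8.59055487 / 111.56200032 = 0.077
  phi_hat_2 = [gamma(0) gamma(2) - gamma(1)^2] / det = [(10.5721)(-8.2958) - (0.4553)^2] / 111.56200032 = -87.91132527 / 111.56200032 = -0.788
So phi_hat = [0.0770, -0.7880].
Therefore phi_hat_2 = -0.7880.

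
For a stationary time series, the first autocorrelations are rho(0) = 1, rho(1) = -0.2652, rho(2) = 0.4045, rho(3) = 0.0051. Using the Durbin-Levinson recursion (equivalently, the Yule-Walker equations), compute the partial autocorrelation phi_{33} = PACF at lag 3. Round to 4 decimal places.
\phi_{33} = 0.2089

The PACF at lag k is phi_{kk}, the last component of the solution
to the Yule-Walker system G_k phi = r_k where
  (G_k)_{ij} = rho(|i - j|), (r_k)_i = rho(i), i,j = 1..k.
Equivalently, Durbin-Levinson gives phi_{kk} iteratively:
  phi_{11} = rho(1)
  phi_{kk} = [rho(k) - sum_{j=1..k-1} phi_{k-1,j} rho(k-j)]
            / [1 - sum_{j=1..k-1} phi_{k-1,j} rho(j)],
  phi_{k,j} = phi_{k-1,j} - phi_{kk} phi_{k-1,k-j},  j = 1..k-1.
Step k = 1:
  phi_11 = rho(1) = -0.2652.
Step k = 2:
  phi_22 = [rho(2) - phi_11 rho(1)] / [1 - phi_11 rho(1)] = [0.4045 - (-0.2652)(-0.2652)] / [1 - (-0.2652)(-0.2652)]
         = 0.33416896 / 0.92966896 = 0.359449.
  Update: phi_21 = phi_11 - phi_22 phi_11 = -0.2652 - (0.359449)(-0.2652) = -0.169874.
Step k = 3:
  phi_33 = [rho(3) - phi_21 rho(2) - phi_22 rho(1)] / [1 - phi_21 rho(1) - phi_22 rho(2)]
    numerator   = 0.0051 - (-0.169874)(0.4045) - (0.359449)(-0.2652) = 0.16914002
    denominator = 1 - (-0.169874)(-0.2652) - (0.359449)(0.4045) = 0.80955212
  phi_33 = 0.16914002 / 0.80955212 = 0.2089.
Therefore phi_{33} = 0.2089.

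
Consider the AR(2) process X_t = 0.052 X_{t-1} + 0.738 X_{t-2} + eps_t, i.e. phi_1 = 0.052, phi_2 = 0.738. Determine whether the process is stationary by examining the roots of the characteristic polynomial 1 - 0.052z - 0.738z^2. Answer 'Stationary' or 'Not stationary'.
\text{Stationary}

The AR(p) characteristic polynomial is P(z) = 1 - 0.052z - 0.738z^2.
Stationarity requires all roots to lie outside the unit circle, i.e. |z| > 1 for every root.
Set 1 + (-0.052) z + (-0.738) z^2 = 0, i.e. a z^2 + b z + c = 0 with a = -0.738, b = -0.052, c = 1.
Discriminant D = b^2 - 4ac = (-0.052)^2 - 4*(-0.738)*1 = 0.002704 - (-2.952) = 2.954704.
D >= 0, so the roots are real: z = (-b +/- sqrt(D)) / (2a) = (0.052 +/- 1.718925) / (-1.476).
  z_1 = (0.052 + 1.718925) / (-1.476) = -1.1998,   |z_1| = 1.1998.
  z_2 = (0.052 - 1.718925) / (-1.476) = 1.1294,   |z_2| = 1.1294.
Moduli of all roots: 1.1998, 1.1294.
All moduli strictly greater than 1? Yes.
Verdict: Stationary.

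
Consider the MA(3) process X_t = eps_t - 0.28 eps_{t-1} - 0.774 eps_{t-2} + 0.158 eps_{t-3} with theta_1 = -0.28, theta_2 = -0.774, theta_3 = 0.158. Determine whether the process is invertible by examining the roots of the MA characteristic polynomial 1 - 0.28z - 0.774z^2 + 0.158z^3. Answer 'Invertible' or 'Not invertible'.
\text{Invertible}

The MA(q) characteristic polynomial is P(z) = 1 - 0.28z - 0.774z^2 + 0.158z^3.
Invertibility requires all roots to lie outside the unit circle, i.e. |z| > 1 for every root.
Degree 3: look for a simple real root z0 first, then factor out (1 - z/z0) and solve the remaining quadratic.
Testing z0 = 5: P(5) = 1 + (-0.28)(5) + (-0.774)(5)^2 + (0.158)(5)^3
  = 1 + (-1.4) + (-19.35) + (19.75) = 0.  So z_0 = 5 is a root, |z_0| = 5.
Divide out the factor (1 - 0.2 z) = (1 - z/z0) (since 1/z0 = 0.2):
  P(z) = (1 - 0.2 z)(1 + (-0.08) z + (-0.79) z^2)
  [check: z-coef -0.08 - (0.2) = -0.28; z^2-coef -0.79 - (0.2)(-0.08) = -0.774; z^3-coef -(0.2)(-0.79) = 0.158.]
Remaining roots from the quadratic factor 1 + (-0.08) z + (-0.79) z^2:
  Set 1 + (-0.08) z + (-0.79) z^2 = 0, i.e. a z^2 + b z + c = 0 with a = -0.79, b = -0.08, c = 1.
  Discriminant D = b^2 - 4ac = (-0.08)^2 - 4*(-0.79)*1 = 0.0064 - (-3.16) = 3.1664.
  D >= 0, so the roots are real: z = (-b +/- sqrt(D)) / (2a) = (0.08 +/- 1.779438) / (-1.58).
    z_1 = (0.08 + 1.779438) / (-1.58) = -1.1769,   |z_1| = 1.1769.
    z_2 = (0.08 - 1.779438) / (-1.58) = 1.0756,   |z_2| = 1.0756.
Moduli of all roots: 5.0000, 1.1769, 1.0756.
All moduli strictly greater than 1? Yes.
Verdict: Invertible.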